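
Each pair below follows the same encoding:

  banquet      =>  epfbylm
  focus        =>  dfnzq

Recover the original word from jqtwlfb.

qualify

Two steps: reverse the string, then apply a Caesar shift of +11.
Undoing it on jqtwlfb: shift back: j−11=y, q−11=f, t−11=i, w−11=l, l−11=a, f−11=u, b−11=q → yfilauq; then reverse → qualify.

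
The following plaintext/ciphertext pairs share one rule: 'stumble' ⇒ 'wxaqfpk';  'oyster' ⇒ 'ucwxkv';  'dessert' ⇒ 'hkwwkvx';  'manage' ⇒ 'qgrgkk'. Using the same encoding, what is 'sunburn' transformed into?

warfavr

The shift depends on letter class: consonant s→w is +4, but vowel u→a is +6. Two shifts are in play — +6 for a/e/i/o/u, +4 for every other letter.
On sunburn: s(cons)+4=w, u(vowel)+6=a, n(cons)+4=r, b(cons)+4=f, u(vowel)+6=a, r(cons)+4=v, n(cons)+4=r.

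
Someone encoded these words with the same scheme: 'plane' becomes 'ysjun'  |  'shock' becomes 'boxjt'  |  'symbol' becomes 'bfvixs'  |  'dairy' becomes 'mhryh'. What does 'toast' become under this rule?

cvjzc

It's a Vigenère-style cipher with numeric key [9,7]: position i shifts by key[i mod 2].
For toast: t+9=c, o+7=v, a+9=j, s+7=z, t+9=c.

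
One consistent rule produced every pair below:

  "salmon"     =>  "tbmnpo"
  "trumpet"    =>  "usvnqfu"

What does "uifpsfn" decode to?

Compare letters: s→t is +1, a→b is +1, l→m is +1 — a constant shift. This is a Caesar cipher with shift 1.
Reversing it on uifpsfn: u−1=t, i−1=h, f−1=e, p−1=o, s−1=r, f−1=e, n−1=m.

theorem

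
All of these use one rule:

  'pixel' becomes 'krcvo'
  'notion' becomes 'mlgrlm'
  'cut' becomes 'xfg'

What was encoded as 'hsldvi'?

This is the alphabet-reversal cipher (Atbash): a becomes z, b becomes y, etc.
Reversing it on hsldvi: h↔s, s↔h, l↔o, d↔w, v↔e, i↔r.

shower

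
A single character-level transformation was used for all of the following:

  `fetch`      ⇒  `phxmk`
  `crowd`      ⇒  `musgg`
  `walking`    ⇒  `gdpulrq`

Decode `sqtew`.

input

Shifts by position in fetch: pos 0: f→p (+10), pos 1: e→h (+3), pos 2: t→x (+4), pos 3: c→m (+10), pos 4: h→k (+3) — repeating every 3. The shifts repeat in a cycle of length 3: positions 0,1,… shift by +10, +3, +4, then the pattern repeats.
Reversing it on sqtew: s−10=i, q−3=n, t−4=p, e−10=u, w−3=t.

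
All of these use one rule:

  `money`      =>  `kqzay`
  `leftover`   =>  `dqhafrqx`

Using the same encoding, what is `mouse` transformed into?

The output letters match the input read backwards, each shifted +12: money reversed is yenom. The word is reversed, then every letter is shifted forward by 12.
On mouse: reverse → esuom; then shift: e+12=q, s+12=e, u+12=g, o+12=a, m+12=y.

qegay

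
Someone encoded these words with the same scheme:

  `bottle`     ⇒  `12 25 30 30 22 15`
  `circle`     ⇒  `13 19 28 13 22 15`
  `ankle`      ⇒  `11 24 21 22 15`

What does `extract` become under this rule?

b is letter #2 and maps to 12: an offset of 10. Letters become their 1-based position plus 10 (so a→11, b→12, …).
On extract: e=5→15, x=24→34, t=20→30, r=18→28, a=1→11, c=3→13, t=20→30.

15 34 30 28 11 13 30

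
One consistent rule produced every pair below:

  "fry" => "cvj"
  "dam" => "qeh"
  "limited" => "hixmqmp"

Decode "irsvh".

drone

The word is reversed, then every letter is shifted forward by 4.
Reversing it on irsvh: shift back: i−4=e, r−4=n, s−4=o, v−4=r, h−4=d → enord; then reverse → drone.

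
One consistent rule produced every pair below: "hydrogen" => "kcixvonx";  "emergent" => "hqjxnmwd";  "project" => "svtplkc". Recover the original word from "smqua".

pilot

Letter i (0-indexed) is shifted by i+3, so successive shifts are 3, 4, 5, ….
Undoing it on smqua: s−3=p, m−4=i, q−5=l, u−6=o, a−7=t.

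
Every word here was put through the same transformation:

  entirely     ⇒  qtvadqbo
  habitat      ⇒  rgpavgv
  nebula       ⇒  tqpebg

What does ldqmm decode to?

press

e(4)→q(16) and n(13)→t(19) fit y≡9x+6 (mod 26); the inverse of 9 mod 26 is 3. Treating letters as 0–25, the rule is x ↦ 9x + 6 (mod 26).
Undoing it on ldqmm: l(11)→3·(11−6)≡15=p; d(3)→3·(3−6)≡17=r; q(16)→3·(16−6)≡4=e; m(12)→3·(12−6)≡18=s; m(12)→3·(12−6)≡18=s (all mod 26).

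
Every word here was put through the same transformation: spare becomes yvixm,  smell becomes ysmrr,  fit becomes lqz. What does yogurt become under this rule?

ewmcxz

The shift depends on letter class: consonant s→y is +6, but vowel a→i is +8. Two shifts are in play — +8 for a/e/i/o/u, +6 for every other letter.
Applying it to yogurt: y(cons)+6=e, o(vowel)+8=w, g(cons)+6=m, u(vowel)+8=c, r(cons)+6=x, t(cons)+6=z.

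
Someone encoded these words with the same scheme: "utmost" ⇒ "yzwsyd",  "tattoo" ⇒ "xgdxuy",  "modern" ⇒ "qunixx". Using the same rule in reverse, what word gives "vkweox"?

It's a Vigenère-style cipher with numeric key [4,6,10]: position i shifts by key[i mod 3].
Undoing it on vkweox: v−4=r, k−6=e, w−10=m, e−4=a, o−6=i, x−10=n.

remain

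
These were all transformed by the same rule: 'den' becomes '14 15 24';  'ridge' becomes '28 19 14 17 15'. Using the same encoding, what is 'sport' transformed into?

29 26 25 28 30

d is letter #4 and maps to 14: an offset of 10. The number is (letter's place in the alphabet, a=1) + 10.
For sport: s=19→29, p=16→26, o=15→25, r=18→28, t=20→30.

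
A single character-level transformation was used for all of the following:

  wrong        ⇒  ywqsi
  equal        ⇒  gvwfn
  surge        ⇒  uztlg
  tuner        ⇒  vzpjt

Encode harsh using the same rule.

A repeating key of period 2 is used — shifts +2, +5 over and over.
On harsh: h+2=j, a+5=f, r+2=t, s+5=x, h+2=j.

jftxj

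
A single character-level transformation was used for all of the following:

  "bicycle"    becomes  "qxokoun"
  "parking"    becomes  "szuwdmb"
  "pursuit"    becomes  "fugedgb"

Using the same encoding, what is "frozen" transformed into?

zqladr

The output letters match the input read backwards, each shifted +12: bicycle reversed is elcycib. Two steps: reverse the string, then apply a Caesar shift of +12.
Applying it to frozen: reverse → nezorf; then shift: n+12=z, e+12=q, z+12=l, o+12=a, r+12=d, f+12=r.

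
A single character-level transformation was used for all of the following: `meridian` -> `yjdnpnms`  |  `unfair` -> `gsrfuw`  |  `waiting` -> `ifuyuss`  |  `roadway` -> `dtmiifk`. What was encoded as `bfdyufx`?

Shifts by position in meridian: pos 0: m→y (+12), pos 1: e→j (+5), pos 2: r→d (+12), pos 3: i→n (+5) — repeating every 2. A repeating key of period 2 is used — shifts +12, +5 over and over.
Undoing it on bfdyufx: b−12=p, f−5=a, d−12=r, y−5=t, u−12=i, f−5=a, x−12=l.

partial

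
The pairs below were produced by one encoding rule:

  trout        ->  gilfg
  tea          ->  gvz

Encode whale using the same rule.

dszov

Each pair mirrors across the alphabet (t↔g, r↔i, o↔l): positions sum to 25. Letters are reflected about the middle of the alphabet (position → 25−position): Atbash.
Applying it to whale: w↔d, h↔s, a↔z, l↔o, e↔v.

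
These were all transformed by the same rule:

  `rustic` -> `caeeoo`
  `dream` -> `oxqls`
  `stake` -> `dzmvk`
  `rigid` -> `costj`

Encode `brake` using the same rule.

mxmvk

Shifts by position in rustic: pos 0: r→c (+11), pos 1: u→a (+6), pos 2: s→e (+12), pos 3: t→e (+11), pos 4: i→o (+6), pos 5: c→o (+12) — repeating every 3. A repeating key of period 3 is used — shifts +11, +6, +12 over and over.
On brake: b+11=m, r+6=x, a+12=m, k+11=v, e+6=k.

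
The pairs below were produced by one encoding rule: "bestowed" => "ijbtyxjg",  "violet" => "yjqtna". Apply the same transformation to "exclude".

The output letters match the input read backwards, each shifted +5: bestowed reversed is dewotseb. The word is reversed, then every letter is shifted forward by 5.
For exclude: reverse → edulcxe; then shift: e+5=j, d+5=i, u+5=z, l+5=q, c+5=h, x+5=c, e+5=j.

jizqhcj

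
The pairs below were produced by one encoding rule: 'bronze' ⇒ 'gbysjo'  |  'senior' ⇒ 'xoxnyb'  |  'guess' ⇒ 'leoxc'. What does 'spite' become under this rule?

xzsyo

A repeating key of period 3 is used — shifts +5, +10, +10 over and over.
Applying it to spite: s+5=x, p+10=z, i+10=s, t+5=y, e+10=o.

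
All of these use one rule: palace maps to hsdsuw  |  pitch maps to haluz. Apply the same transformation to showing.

kzgoafy

Each letter is shifted forward by 18 in the alphabet (a Caesar shift of +18).
For showing: s+18=k, h+18=z, o+18=g, w+18=o, i+18=a, n+18=f, g+18=y.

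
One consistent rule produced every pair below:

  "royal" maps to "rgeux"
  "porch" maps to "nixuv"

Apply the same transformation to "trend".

The output letters match the input read backwards, each shifted +6: royal reversed is layor. Read the word backwards and shift each letter +6.
On trend: reverse → dnert; then shift: d+6=j, n+6=t, e+6=k, r+6=x, t+6=z.

jtkxz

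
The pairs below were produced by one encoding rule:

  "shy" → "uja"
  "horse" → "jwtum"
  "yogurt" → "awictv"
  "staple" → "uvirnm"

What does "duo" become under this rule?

The shift depends on letter class: consonant s→u is +2, but vowel o→w is +8. Vowels shift forward by 8 and consonants shift forward by 2.
Applying it to duo: d(cons)+2=f, u(vowel)+8=c, o(vowel)+8=w.

fcw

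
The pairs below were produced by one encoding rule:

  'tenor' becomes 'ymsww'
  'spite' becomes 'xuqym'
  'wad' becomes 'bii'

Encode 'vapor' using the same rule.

aiuww

The rule splits by letter class: vowels +8, consonants +5.
For vapor: v(cons)+5=a, a(vowel)+8=i, p(cons)+5=u, o(vowel)+8=w, r(cons)+5=w.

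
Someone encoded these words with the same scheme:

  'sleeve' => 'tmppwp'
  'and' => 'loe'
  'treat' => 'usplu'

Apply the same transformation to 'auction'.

The shift depends on letter class: consonant s→t is +1, but vowel e→p is +11. Vowels shift forward by 11 and consonants shift forward by 1.
For auction: a(vowel)+11=l, u(vowel)+11=f, c(cons)+1=d, t(cons)+1=u, i(vowel)+11=t, o(vowel)+11=z, n(cons)+1=o.

lfdutzo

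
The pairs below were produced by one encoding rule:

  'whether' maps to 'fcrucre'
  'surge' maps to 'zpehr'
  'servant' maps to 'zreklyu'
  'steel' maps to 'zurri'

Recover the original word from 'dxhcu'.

This is an affine cipher: with a=0,…,z=25, each position x becomes (21x+11) mod 26.
Decoding dxhcu: d(3)→5·(3−11)≡12=m; x(23)→5·(23−11)≡8=i; h(7)→5·(7−11)≡6=g; c(2)→5·(2−11)≡7=h; u(20)→5·(20−11)≡19=t (all mod 26).

might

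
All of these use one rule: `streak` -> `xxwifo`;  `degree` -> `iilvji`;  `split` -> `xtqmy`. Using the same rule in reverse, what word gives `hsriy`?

Shifts by position in streak: pos 0: s→x (+5), pos 1: t→x (+4), pos 2: r→w (+5), pos 3: e→i (+4) — repeating every 2. The shifts repeat in a cycle of length 2: positions 0,1,… shift by +5, +4, then the pattern repeats.
Undoing it on hsriy: h−5=c, s−4=o, r−5=m, i−4=e, y−5=t.

comet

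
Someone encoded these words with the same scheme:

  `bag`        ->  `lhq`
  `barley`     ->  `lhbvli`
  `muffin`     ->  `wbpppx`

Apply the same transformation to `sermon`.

clbwvx

The shift depends on letter class: consonant b→l is +10, but vowel a→h is +7. The rule splits by letter class: vowels +7, consonants +10.
For sermon: s(cons)+10=c, e(vowel)+7=l, r(cons)+10=b, m(cons)+10=w, o(vowel)+7=v, n(cons)+10=x.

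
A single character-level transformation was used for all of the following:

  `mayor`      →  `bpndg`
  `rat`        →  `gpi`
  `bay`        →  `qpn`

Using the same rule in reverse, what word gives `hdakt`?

Compare letters: m→b is +15, a→p is +15, y→n is +15 — a constant shift. This is a Caesar cipher with shift 15.
Undoing it on hdakt: h−15=s, d−15=o, a−15=l, k−15=v, t−15=e.

solve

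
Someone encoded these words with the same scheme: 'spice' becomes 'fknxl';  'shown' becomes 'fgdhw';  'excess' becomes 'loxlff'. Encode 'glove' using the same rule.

s(18)→f(5) and p(15)→k(10) fit y≡7x+9 (mod 26); the inverse of 7 mod 26 is 15. Treating letters as 0–25, the rule is x ↦ 7x + 9 (mod 26).
On glove: g(6)→7·6+9≡25=z; l(11)→7·11+9≡8=i; o(14)→7·14+9≡3=d; v(21)→7·21+9≡0=a; e(4)→7·4+9≡11=l (all mod 26).

zidal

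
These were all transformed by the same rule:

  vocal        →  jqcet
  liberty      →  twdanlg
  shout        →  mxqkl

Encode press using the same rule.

pnamm

v(21)→j(9) and o(14)→q(16) fit y≡25x+4 (mod 26); the inverse of 25 mod 26 is 25. Treating letters as 0–25, the rule is x ↦ 25x + 4 (mod 26).
On press: p(15)→25·15+4≡15=p; r(17)→25·17+4≡13=n; e(4)→25·4+4≡0=a; s(18)→25·18+4≡12=m; s(18)→25·18+4≡12=m (all mod 26).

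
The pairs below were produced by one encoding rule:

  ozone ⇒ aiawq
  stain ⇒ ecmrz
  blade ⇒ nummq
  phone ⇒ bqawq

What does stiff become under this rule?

ecuor

Shifts by position in ozone: pos 0: o→a (+12), pos 1: z→i (+9), pos 2: o→a (+12), pos 3: n→w (+9) — repeating every 2. The shifts repeat in a cycle of length 2: positions 0,1,… shift by +12, +9, then the pattern repeats.
On stiff: s+12=e, t+9=c, i+12=u, f+9=o, f+12=r.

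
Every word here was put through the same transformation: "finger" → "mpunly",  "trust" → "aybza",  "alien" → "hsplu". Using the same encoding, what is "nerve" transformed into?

Compare letters: f→m is +7, i→p is +7, n→u is +7 — a constant shift. This is a Caesar cipher with shift 7.
On nerve: n+7=u, e+7=l, r+7=y, v+7=c, e+7=l.

ulycl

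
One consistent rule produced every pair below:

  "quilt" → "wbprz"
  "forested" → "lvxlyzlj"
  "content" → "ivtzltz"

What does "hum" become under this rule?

nbs

The shift depends on letter class: consonant q→w is +6, but vowel u→b is +7. Vowels shift forward by 7 and consonants shift forward by 6.
Applying it to hum: h(cons)+6=n, u(vowel)+7=b, m(cons)+6=s.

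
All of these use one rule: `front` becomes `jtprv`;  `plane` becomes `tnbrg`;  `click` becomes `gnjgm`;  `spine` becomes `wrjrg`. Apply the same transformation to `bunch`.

fwogj

Shifts by position in front: pos 0: f→j (+4), pos 1: r→t (+2), pos 2: o→p (+1), pos 3: n→r (+4), pos 4: t→v (+2) — repeating every 3. The shifts repeat in a cycle of length 3: positions 0,1,… shift by +4, +2, +1, then the pattern repeats.
On bunch: b+4=f, u+2=w, n+1=o, c+4=g, h+2=j.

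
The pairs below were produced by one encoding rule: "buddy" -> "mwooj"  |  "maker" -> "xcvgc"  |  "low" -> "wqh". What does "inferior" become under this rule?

kyqgckqc

The shift depends on letter class: consonant b→m is +11, but vowel u→w is +2. Two shifts are in play — +2 for a/e/i/o/u, +11 for every other letter.
Applying it to inferior: i(vowel)+2=k, n(cons)+11=y, f(cons)+11=q, e(vowel)+2=g, r(cons)+11=c, i(vowel)+2=k, o(vowel)+2=q, r(cons)+11=c.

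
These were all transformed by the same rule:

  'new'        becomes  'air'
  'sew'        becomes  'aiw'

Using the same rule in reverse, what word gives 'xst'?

Two steps: reverse the string, then apply a Caesar shift of +4.
Decoding xst: shift back: x−4=t, s−4=o, t−4=p → top; then reverse → pot.

pot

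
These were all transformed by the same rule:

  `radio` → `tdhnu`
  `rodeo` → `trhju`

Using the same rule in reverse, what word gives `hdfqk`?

The shift increases by 1 at each position, starting from +2: 2, 3, 4, ….
Reversing it on hdfqk: h−2=f, d−3=a, f−4=b, q−5=l, k−6=e.

fable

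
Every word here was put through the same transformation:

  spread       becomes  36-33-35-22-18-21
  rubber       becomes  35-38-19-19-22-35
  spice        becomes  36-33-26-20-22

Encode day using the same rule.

21-18-42

s is letter #19 and maps to 36: an offset of 17. Each letter is replaced by its alphabet position (a=1..z=26) + 17.
On day: d=4→21, a=1→18, y=25→42.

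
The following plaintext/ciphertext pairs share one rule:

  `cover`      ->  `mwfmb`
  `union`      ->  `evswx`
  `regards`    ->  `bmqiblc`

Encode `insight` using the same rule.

svcqqpd

Shifts by position in cover: pos 0: c→m (+10), pos 1: o→w (+8), pos 2: v→f (+10), pos 3: e→m (+8) — repeating every 2. A repeating key of period 2 is used — shifts +10, +8 over and over.
On insight: i+10=s, n+8=v, s+10=c, i+8=q, g+10=q, h+8=p, t+10=d.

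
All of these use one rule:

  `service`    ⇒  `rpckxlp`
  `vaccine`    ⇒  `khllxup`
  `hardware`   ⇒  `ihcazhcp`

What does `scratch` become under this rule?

rlchgli

s(18)→r(17) and e(4)→p(15) fit y≡15x+7 (mod 26); the inverse of 15 mod 26 is 7. This is an affine cipher: with a=0,…,z=25, each position x becomes (15x+7) mod 26.
On scratch: s(18)→15·18+7≡17=r; c(2)→15·2+7≡11=l; r(17)→15·17+7≡2=c; a(0)→15·0+7≡7=h; t(19)→15·19+7≡6=g; c(2)→15·2+7≡11=l; h(7)→15·7+7≡8=i (all mod 26).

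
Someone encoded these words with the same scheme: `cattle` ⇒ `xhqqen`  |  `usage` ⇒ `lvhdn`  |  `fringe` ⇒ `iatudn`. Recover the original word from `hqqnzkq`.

attempt

c(2)→x(23) and a(0)→h(7) fit y≡21x+7 (mod 26); the inverse of 21 mod 26 is 5. Treating letters as 0–25, the rule is x ↦ 21x + 7 (mod 26).
Undoing it on hqqnzkq: h(7)→5·(7−7)≡0=a; q(16)→5·(16−7)≡19=t; q(16)→5·(16−7)≡19=t; n(13)→5·(13−7)≡4=e; z(25)→5·(25−7)≡12=m; k(10)→5·(10−7)≡15=p; q(16)→5·(16−7)≡19=t (all mod 26).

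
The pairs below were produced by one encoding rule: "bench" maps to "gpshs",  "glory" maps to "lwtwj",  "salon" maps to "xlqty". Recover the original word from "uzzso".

Shifts by position in bench: pos 0: b→g (+5), pos 1: e→p (+11), pos 2: n→s (+5), pos 3: c→h (+5), pos 4: h→s (+11) — repeating every 3. It's a Vigenère-style cipher with numeric key [5,11,5]: position i shifts by key[i mod 3].
Decoding uzzso: u−5=p, z−11=o, z−5=u, s−5=n, o−11=d.

pound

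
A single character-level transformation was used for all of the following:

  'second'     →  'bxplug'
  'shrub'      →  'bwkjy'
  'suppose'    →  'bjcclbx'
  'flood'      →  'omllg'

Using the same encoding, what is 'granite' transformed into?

fkhunsx

s(18)→b(1) and e(4)→x(23) fit y≡17x+7 (mod 26); the inverse of 17 mod 26 is 23. Treating letters as 0–25, the rule is x ↦ 17x + 7 (mod 26).
For granite: g(6)→17·6+7≡5=f; r(17)→17·17+7≡10=k; a(0)→17·0+7≡7=h; n(13)→17·13+7≡20=u; i(8)→17·8+7≡13=n; t(19)→17·19+7≡18=s; e(4)→17·4+7≡23=x (all mod 26).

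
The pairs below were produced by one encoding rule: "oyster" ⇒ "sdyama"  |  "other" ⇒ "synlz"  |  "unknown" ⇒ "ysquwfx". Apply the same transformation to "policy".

ttrpkh

In oyster: o→s is +4, y→d is +5, s→y is +6, t→a is +7 — the shift increases by 1 each position. Each letter shifts forward by (position + 4), i.e. 4, 5, 6, … — the shift grows by one for each successive letter.
For policy: p+4=t, o+5=t, l+6=r, i+7=p, c+8=k, y+9=h.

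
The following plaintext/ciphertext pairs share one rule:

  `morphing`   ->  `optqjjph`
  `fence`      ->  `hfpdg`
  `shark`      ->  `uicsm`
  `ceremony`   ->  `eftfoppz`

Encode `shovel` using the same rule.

uiqwgm

Shifts by position in morphing: pos 0: m→o (+2), pos 1: o→p (+1), pos 2: r→t (+2), pos 3: p→q (+1) — repeating every 2. It's a Vigenère-style cipher with numeric key [2,1]: position i shifts by key[i mod 2].
For shovel: s+2=u, h+1=i, o+2=q, v+1=w, e+2=g, l+1=m.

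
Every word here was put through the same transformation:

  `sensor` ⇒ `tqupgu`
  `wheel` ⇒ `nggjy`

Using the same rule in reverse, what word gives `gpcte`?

The output letters match the input read backwards, each shifted +2: sensor reversed is rosnes. The word is reversed, then every letter is shifted forward by 2.
Undoing it on gpcte: shift back: g−2=e, p−2=n, c−2=a, t−2=r, e−2=c → enarc; then reverse → crane.

crane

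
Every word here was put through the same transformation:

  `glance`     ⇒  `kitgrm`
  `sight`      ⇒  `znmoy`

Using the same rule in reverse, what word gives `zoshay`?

submit

The word is reversed, then every letter is shifted forward by 6.
Undoing it on zoshay: shift back: z−6=t, o−6=i, s−6=m, h−6=b, a−6=u, y−6=s → timbus; then reverse → submit.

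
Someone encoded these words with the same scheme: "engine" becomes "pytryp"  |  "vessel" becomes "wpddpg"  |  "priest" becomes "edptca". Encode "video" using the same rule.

The output letters match the input read backwards, each shifted +11: engine reversed is enigne. The word is reversed, then every letter is shifted forward by 11.
For video: reverse → oediv; then shift: o+11=z, e+11=p, d+11=o, i+11=t, v+11=g.

zpotg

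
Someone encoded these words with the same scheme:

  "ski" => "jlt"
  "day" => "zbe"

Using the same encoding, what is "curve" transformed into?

fwsvd

The word is reversed, then every letter is shifted forward by 1.
Applying it to curve: reverse → evruc; then shift: e+1=f, v+1=w, r+1=s, u+1=v, c+1=d.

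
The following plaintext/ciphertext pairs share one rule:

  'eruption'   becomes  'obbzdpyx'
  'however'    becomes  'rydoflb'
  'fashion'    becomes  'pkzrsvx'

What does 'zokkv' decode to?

Shifts by position in eruption: pos 0: e→o (+10), pos 1: r→b (+10), pos 2: u→b (+7), pos 3: p→z (+10), pos 4: t→d (+10), pos 5: i→p (+7) — repeating every 3. The shifts repeat in a cycle of length 3: positions 0,1,… shift by +10, +10, +7, then the pattern repeats.
Undoing it on zokkv: z−10=p, o−10=e, k−7=d, k−10=a, v−10=l.

pedal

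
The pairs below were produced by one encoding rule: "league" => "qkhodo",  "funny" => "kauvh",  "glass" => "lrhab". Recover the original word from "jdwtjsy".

explain

In league: l→q is +5, e→k is +6, a→h is +7, g→o is +8 — the shift increases by 1 each position. Letter i (0-indexed) is shifted by i+5, so successive shifts are 5, 6, 7, ….
Undoing it on jdwtjsy: j−5=e, d−6=x, w−7=p, t−8=l, j−9=a, s−10=i, y−11=n.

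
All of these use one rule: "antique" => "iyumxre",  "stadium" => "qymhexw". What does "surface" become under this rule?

igejvyw

The output letters match the input read backwards, each shifted +4: antique reversed is euqitna. Read the word backwards and shift each letter +4.
For surface: reverse → ecafrus; then shift: e+4=i, c+4=g, a+4=e, f+4=j, r+4=v, u+4=y, s+4=w.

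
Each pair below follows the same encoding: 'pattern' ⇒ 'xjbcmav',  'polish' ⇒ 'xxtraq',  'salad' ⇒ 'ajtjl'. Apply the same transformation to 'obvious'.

Shifts by position in pattern: pos 0: p→x (+8), pos 1: a→j (+9), pos 2: t→b (+8), pos 3: t→c (+9) — repeating every 2. The shifts repeat in a cycle of length 2: positions 0,1,… shift by +8, +9, then the pattern repeats.
Applying it to obvious: o+8=w, b+9=k, v+8=d, i+9=r, o+8=w, u+9=d, s+8=a.

wkdrwda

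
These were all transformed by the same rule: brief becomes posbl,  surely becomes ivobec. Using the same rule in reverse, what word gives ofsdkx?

native

Two steps: reverse the string, then apply a Caesar shift of +10.
Decoding ofsdkx: shift back: o−10=e, f−10=v, s−10=i, d−10=t, k−10=a, x−10=n → evitan; then reverse → native.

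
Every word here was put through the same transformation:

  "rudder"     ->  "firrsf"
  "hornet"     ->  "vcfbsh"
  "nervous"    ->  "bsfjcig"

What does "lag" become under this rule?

zou

Compare letters: r→f is +14, u→i is +14, d→r is +14 — a constant shift. Each letter is shifted forward by 14 in the alphabet (a Caesar shift of +14).
On lag: l+14=z, a+14=o, g+14=u.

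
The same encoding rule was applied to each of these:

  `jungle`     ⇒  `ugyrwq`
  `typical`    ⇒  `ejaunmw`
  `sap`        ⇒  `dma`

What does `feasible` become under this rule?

The shift depends on letter class: consonant j→u is +11, but vowel u→g is +12. Two shifts are in play — +12 for a/e/i/o/u, +11 for every other letter.
On feasible: f(cons)+11=q, e(vowel)+12=q, a(vowel)+12=m, s(cons)+11=d, i(vowel)+12=u, b(cons)+11=m, l(cons)+11=w, e(vowel)+12=q.

qqmdumwq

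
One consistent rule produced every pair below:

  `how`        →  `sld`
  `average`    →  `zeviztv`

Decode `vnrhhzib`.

Each pair mirrors across the alphabet (h↔s, o↔l, w↔d): positions sum to 25. Letters are reflected about the middle of the alphabet (position → 25−position): Atbash.
Decoding vnrhhzib: v↔e, n↔m, r↔i, h↔s, h↔s, z↔a, i↔r, b↔y.

emissary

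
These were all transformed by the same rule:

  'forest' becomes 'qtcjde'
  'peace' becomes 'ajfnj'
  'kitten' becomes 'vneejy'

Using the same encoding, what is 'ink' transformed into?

nyv

The shift depends on letter class: consonant f→q is +11, but vowel o→t is +5. Vowels shift forward by 5 and consonants shift forward by 11.
On ink: i(vowel)+5=n, n(cons)+11=y, k(cons)+11=v.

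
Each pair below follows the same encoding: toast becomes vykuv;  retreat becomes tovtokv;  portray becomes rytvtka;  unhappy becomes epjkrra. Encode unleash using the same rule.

epnokuj

The rule splits by letter class: vowels +10, consonants +2.
For unleash: u(vowel)+10=e, n(cons)+2=p, l(cons)+2=n, e(vowel)+10=o, a(vowel)+10=k, s(cons)+2=u, h(cons)+2=j.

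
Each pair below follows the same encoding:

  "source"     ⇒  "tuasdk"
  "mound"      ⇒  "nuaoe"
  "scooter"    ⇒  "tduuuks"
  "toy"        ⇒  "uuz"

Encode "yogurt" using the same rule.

Two shifts are in play — +6 for a/e/i/o/u, +1 for every other letter.
For yogurt: y(cons)+1=z, o(vowel)+6=u, g(cons)+1=h, u(vowel)+6=a, r(cons)+1=s, t(cons)+1=u.

zuhasu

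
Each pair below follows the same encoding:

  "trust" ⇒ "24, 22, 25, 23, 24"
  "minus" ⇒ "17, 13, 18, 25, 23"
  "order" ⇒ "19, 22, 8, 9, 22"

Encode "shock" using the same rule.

t is letter #20 and maps to 24: an offset of 4. The number is (letter's place in the alphabet, a=1) + 4.
Applying it to shock: s=19→23, h=8→12, o=15→19, c=3→7, k=11→15.

23, 12, 19, 7, 15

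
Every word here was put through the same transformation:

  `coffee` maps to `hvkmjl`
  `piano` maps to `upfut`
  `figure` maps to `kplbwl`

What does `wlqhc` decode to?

relax

Shifts by position in coffee: pos 0: c→h (+5), pos 1: o→v (+7), pos 2: f→k (+5), pos 3: f→m (+7) — repeating every 2. The shifts repeat in a cycle of length 2: positions 0,1,… shift by +5, +7, then the pattern repeats.
Reversing it on wlqhc: w−5=r, l−7=e, q−5=l, h−7=a, c−5=x.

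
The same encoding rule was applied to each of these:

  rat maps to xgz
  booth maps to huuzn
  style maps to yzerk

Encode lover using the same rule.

Compare letters: r→x is +6, a→g is +6, t→z is +6 — a constant shift. Each letter is shifted forward by 6 in the alphabet (a Caesar shift of +6).
Applying it to lover: l+6=r, o+6=u, v+6=b, e+6=k, r+6=x.

rubkx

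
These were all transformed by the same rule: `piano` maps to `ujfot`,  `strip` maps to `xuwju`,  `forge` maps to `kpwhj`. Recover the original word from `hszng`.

Shifts by position in piano: pos 0: p→u (+5), pos 1: i→j (+1), pos 2: a→f (+5), pos 3: n→o (+1) — repeating every 2. The shifts repeat in a cycle of length 2: positions 0,1,… shift by +5, +1, then the pattern repeats.
Undoing it on hszng: h−5=c, s−1=r, z−5=u, n−1=m, g−5=b.

crumb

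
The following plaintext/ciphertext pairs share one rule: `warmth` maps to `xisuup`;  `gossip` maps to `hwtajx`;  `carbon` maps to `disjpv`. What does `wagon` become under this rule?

xihwo

Shifts by position in warmth: pos 0: w→x (+1), pos 1: a→i (+8), pos 2: r→s (+1), pos 3: m→u (+8) — repeating every 2. It's a Vigenère-style cipher with numeric key [1,8]: position i shifts by key[i mod 2].
For wagon: w+1=x, a+8=i, g+1=h, o+8=w, n+1=o.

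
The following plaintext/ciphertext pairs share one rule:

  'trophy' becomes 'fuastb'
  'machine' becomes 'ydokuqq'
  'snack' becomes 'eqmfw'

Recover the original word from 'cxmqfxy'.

quantum

It's a Vigenère-style cipher with numeric key [12,3]: position i shifts by key[i mod 2].
Reversing it on cxmqfxy: c−12=q, x−3=u, m−12=a, q−3=n, f−12=t, x−3=u, y−12=m.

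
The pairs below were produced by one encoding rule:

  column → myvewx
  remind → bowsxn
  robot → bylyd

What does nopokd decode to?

defeat

Compare letters: c→m is +10, o→y is +10, l→v is +10 — a constant shift. Each letter is shifted forward by 10 in the alphabet (a Caesar shift of +10).
Decoding nopokd: n−10=d, o−10=e, p−10=f, o−10=e, k−10=a, d−10=t.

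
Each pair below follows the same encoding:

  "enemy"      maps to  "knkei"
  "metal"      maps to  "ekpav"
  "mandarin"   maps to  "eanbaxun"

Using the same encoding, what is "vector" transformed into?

e(4)→k(10) and n(13)→n(13) fit y≡9x+0 (mod 26); the inverse of 9 mod 26 is 3. This is an affine cipher: with a=0,…,z=25, each position x becomes (9x+0) mod 26.
Applying it to vector: v(21)→9·21+0≡7=h; e(4)→9·4+0≡10=k; c(2)→9·2+0≡18=s; t(19)→9·19+0≡15=p; o(14)→9·14+0≡22=w; r(17)→9·17+0≡23=x (all mod 26).

hkspwx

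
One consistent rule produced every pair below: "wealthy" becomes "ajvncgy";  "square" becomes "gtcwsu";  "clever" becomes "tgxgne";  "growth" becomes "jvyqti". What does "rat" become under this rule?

The output letters match the input read backwards, each shifted +2: wealthy reversed is yhtlaew. The word is reversed, then every letter is shifted forward by 2.
For rat: reverse → tar; then shift: t+2=v, a+2=c, r+2=t.

vct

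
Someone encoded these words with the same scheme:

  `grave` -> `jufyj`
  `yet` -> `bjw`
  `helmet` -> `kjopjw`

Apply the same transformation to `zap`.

The shift depends on letter class: consonant g→j is +3, but vowel a→f is +5. The rule splits by letter class: vowels +5, consonants +3.
On zap: z(cons)+3=c, a(vowel)+5=f, p(cons)+3=s.

cfs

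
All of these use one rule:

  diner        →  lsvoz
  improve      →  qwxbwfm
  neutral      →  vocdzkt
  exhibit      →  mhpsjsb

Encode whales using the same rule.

Shifts by position in diner: pos 0: d→l (+8), pos 1: i→s (+10), pos 2: n→v (+8), pos 3: e→o (+10) — repeating every 2. The shifts repeat in a cycle of length 2: positions 0,1,… shift by +8, +10, then the pattern repeats.
For whales: w+8=e, h+10=r, a+8=i, l+10=v, e+8=m, s+10=c.

erivmc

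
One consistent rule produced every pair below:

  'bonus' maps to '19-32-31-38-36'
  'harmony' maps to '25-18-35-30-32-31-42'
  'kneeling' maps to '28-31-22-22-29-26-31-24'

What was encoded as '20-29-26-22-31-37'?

client

Letters become their 1-based position plus 17 (so a→18, b→19, …).
Undoing it on 20-29-26-22-31-37: 20→(20−17)÷1=3=c, 29→(29−17)÷1=12=l, 26→(26−17)÷1=9=i, 22→(22−17)÷1=5=e, 31→(31−17)÷1=14=n, 37→(37−17)÷1=20=t.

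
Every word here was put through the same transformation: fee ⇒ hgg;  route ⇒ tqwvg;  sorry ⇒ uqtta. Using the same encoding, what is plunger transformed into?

rnwpigt

It's a constant shift of +2 (ROT2).
On plunger: p+2=r, l+2=n, u+2=w, n+2=p, g+2=i, e+2=g, r+2=t.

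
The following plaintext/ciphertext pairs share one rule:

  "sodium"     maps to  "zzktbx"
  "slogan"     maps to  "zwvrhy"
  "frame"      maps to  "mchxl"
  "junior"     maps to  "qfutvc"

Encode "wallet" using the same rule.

Shifts by position in sodium: pos 0: s→z (+7), pos 1: o→z (+11), pos 2: d→k (+7), pos 3: i→t (+11) — repeating every 2. The shifts repeat in a cycle of length 2: positions 0,1,… shift by +7, +11, then the pattern repeats.
For wallet: w+7=d, a+11=l, l+7=s, l+11=w, e+7=l, t+11=e.

dlswle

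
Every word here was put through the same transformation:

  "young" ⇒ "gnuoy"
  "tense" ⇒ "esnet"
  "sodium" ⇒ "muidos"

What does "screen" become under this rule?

The output letters match the input read backwards: young reversed is gnuoy. The word is simply reversed.
On screen: reverse → neercs.

neercs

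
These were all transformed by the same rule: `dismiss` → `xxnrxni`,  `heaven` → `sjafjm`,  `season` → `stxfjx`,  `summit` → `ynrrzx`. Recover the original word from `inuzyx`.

stupid

Two steps: reverse the string, then apply a Caesar shift of +5.
Reversing it on inuzyx: shift back: i−5=d, n−5=i, u−5=p, z−5=u, y−5=t, x−5=s → diputs; then reverse → stupid.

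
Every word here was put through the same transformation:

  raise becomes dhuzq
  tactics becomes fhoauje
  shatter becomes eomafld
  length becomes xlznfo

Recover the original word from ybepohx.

musical

Shifts by position in raise: pos 0: r→d (+12), pos 1: a→h (+7), pos 2: i→u (+12), pos 3: s→z (+7) — repeating every 2. The shifts repeat in a cycle of length 2: positions 0,1,… shift by +12, +7, then the pattern repeats.
Undoing it on ybepohx: y−12=m, b−7=u, e−12=s, p−7=i, o−12=c, h−7=a, x−12=l.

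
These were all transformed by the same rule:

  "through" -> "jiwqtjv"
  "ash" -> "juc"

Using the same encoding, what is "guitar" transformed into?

The output letters match the input read backwards, each shifted +2: through reversed is hguorht. Two steps: reverse the string, then apply a Caesar shift of +2.
Applying it to guitar: reverse → ratiug; then shift: r+2=t, a+2=c, t+2=v, i+2=k, u+2=w, g+2=i.

tcvkwi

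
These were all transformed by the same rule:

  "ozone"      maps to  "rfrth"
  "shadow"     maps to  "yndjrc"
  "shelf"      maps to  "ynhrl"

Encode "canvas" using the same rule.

idtbdy

Vowels shift forward by 3 and consonants shift forward by 6.
Applying it to canvas: c(cons)+6=i, a(vowel)+3=d, n(cons)+6=t, v(cons)+6=b, a(vowel)+3=d, s(cons)+6=y.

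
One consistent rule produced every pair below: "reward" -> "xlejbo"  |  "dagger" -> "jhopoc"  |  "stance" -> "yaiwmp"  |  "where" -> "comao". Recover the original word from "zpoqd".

The shift increases by 1 at each position, starting from +6: 6, 7, 8, ….
Undoing it on zpoqd: z−6=t, p−7=i, o−8=g, q−9=h, d−10=t.

tight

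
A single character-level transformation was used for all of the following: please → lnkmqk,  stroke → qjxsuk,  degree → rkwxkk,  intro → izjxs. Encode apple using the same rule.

p(15)→l(11) and l(11)→n(13) fit y≡19x+12 (mod 26); the inverse of 19 mod 26 is 11. Treating letters as 0–25, the rule is x ↦ 19x + 12 (mod 26).
For apple: a(0)→19·0+12≡12=m; p(15)→19·15+12≡11=l; p(15)→19·15+12≡11=l; l(11)→19·11+12≡13=n; e(4)→19·4+12≡10=k (all mod 26).

mllnk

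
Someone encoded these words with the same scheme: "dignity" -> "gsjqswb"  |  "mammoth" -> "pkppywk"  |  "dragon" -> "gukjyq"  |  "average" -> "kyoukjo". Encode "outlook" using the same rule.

The rule splits by letter class: vowels +10, consonants +3.
For outlook: o(vowel)+10=y, u(vowel)+10=e, t(cons)+3=w, l(cons)+3=o, o(vowel)+10=y, o(vowel)+10=y, k(cons)+3=n.

yewoyyn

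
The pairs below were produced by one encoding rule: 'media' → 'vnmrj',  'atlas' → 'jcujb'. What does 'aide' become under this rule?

Compare letters: m→v is +9, e→n is +9, d→m is +9 — a constant shift. This is a Caesar cipher with shift 9.
Applying it to aide: a+9=j, i+9=r, d+9=m, e+9=n.

jrmn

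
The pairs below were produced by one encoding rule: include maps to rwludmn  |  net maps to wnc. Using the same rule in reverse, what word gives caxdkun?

Each letter is shifted forward by 9 in the alphabet (a Caesar shift of +9).
Decoding caxdkun: c−9=t, a−9=r, x−9=o, d−9=u, k−9=b, u−9=l, n−9=e.

trouble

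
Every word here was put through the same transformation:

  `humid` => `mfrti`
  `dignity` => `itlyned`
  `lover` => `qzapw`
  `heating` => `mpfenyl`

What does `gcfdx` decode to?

Shifts by position in humid: pos 0: h→m (+5), pos 1: u→f (+11), pos 2: m→r (+5), pos 3: i→t (+11) — repeating every 2. The shifts repeat in a cycle of length 2: positions 0,1,… shift by +5, +11, then the pattern repeats.
Undoing it on gcfdx: g−5=b, c−11=r, f−5=a, d−11=s, x−5=s.

brass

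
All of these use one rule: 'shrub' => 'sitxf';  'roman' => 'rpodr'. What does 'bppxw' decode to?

bonus

The shift increases by 1 at each position, starting from +0: 0, 1, 2, ….
Undoing it on bppxw: b−0=b, p−1=o, p−2=n, x−3=u, w−4=s.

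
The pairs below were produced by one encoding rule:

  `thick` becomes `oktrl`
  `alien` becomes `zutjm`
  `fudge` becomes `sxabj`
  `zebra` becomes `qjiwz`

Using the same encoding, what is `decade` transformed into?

ajrzaj

t(19)→o(14) and h(7)→k(10) fit y≡9x+25 (mod 26); the inverse of 9 mod 26 is 3. This is an affine cipher: with a=0,…,z=25, each position x becomes (9x+25) mod 26.
On decade: d(3)→9·3+25≡0=a; e(4)→9·4+25≡9=j; c(2)→9·2+25≡17=r; a(0)→9·0+25≡25=z; d(3)→9·3+25≡0=a; e(4)→9·4+25≡9=j (all mod 26).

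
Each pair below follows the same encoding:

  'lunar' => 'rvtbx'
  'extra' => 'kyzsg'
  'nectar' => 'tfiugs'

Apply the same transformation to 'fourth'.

Shifts by position in lunar: pos 0: l→r (+6), pos 1: u→v (+1), pos 2: n→t (+6), pos 3: a→b (+1) — repeating every 2. It's a Vigenère-style cipher with numeric key [6,1]: position i shifts by key[i mod 2].
On fourth: f+6=l, o+1=p, u+6=a, r+1=s, t+6=z, h+1=i.

lpaszi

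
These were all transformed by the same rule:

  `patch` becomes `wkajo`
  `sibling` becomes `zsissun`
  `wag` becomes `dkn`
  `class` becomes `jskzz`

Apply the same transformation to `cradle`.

The shift depends on letter class: consonant p→w is +7, but vowel a→k is +10. Two shifts are in play — +10 for a/e/i/o/u, +7 for every other letter.
Applying it to cradle: c(cons)+7=j, r(cons)+7=y, a(vowel)+10=k, d(cons)+7=k, l(cons)+7=s, e(vowel)+10=o.

jykkso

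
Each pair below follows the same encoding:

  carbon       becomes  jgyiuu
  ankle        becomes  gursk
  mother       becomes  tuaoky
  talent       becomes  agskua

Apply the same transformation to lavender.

The shift depends on letter class: consonant c→j is +7, but vowel a→g is +6. Two shifts are in play — +6 for a/e/i/o/u, +7 for every other letter.
On lavender: l(cons)+7=s, a(vowel)+6=g, v(cons)+7=c, e(vowel)+6=k, n(cons)+7=u, d(cons)+7=k, e(vowel)+6=k, r(cons)+7=y.

sgckukky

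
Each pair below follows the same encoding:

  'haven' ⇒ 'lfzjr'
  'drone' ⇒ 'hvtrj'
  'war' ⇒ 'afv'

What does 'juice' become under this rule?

The shift depends on letter class: consonant h→l is +4, but vowel a→f is +5. The rule splits by letter class: vowels +5, consonants +4.
Applying it to juice: j(cons)+4=n, u(vowel)+5=z, i(vowel)+5=n, c(cons)+4=g, e(vowel)+5=j.

nzngj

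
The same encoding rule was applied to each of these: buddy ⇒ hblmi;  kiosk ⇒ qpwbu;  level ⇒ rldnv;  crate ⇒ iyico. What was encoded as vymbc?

In buddy: b→h is +6, u→b is +7, d→l is +8, d→m is +9 — the shift increases by 1 each position. Letter i (0-indexed) is shifted by i+6, so successive shifts are 6, 7, 8, ….
Undoing it on vymbc: v−6=p, y−7=r, m−8=e, b−9=s, c−10=s.

press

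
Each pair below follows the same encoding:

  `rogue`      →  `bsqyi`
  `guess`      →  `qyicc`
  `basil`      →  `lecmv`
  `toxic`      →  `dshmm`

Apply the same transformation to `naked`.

xeuin

Two shifts are in play — +4 for a/e/i/o/u, +10 for every other letter.
For naked: n(cons)+10=x, a(vowel)+4=e, k(cons)+10=u, e(vowel)+4=i, d(cons)+10=n.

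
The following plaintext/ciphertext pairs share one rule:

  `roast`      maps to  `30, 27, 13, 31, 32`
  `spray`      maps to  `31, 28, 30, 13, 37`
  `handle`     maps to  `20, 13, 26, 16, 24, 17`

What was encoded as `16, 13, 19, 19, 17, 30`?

dagger

r is letter #18 and maps to 30: an offset of 12. Each letter is replaced by its alphabet position (a=1..z=26) + 12.
Undoing it on 16, 13, 19, 19, 17, 30: 16→(16−12)÷1=4=d, 13→(13−12)÷1=1=a, 19→(19−12)÷1=7=g, 19→(19−12)÷1=7=g, 17→(17−12)÷1=5=e, 30→(30−12)÷1=18=r.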